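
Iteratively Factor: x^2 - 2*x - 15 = (x - 5)*(x + 3)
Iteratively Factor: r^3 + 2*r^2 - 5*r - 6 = (r - 2)*(r^2 + 4*r + 3) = (r - 2)*(r + 1)*(r + 3)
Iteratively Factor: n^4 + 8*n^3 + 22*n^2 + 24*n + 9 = (n + 1)*(n^3 + 7*n^2 + 15*n + 9) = (n + 1)^2*(n^2 + 6*n + 9) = (n + 1)^2*(n + 3)*(n + 3)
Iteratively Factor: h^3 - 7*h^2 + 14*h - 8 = (h - 2)*(h^2 - 5*h + 4) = (h - 4)*(h - 2)*(h - 1)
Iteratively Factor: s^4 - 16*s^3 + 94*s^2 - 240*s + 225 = (s - 3)*(s^3 - 13*s^2 + 55*s - 75) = (s - 5)*(s - 3)*(s^2 - 8*s + 15) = (s - 5)*(s - 3)^2*(s - 5)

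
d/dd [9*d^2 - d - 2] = 18*d - 1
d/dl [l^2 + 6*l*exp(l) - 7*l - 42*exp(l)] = 6*l*exp(l) + 2*l - 36*exp(l) - 7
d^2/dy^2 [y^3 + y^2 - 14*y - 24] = 6*y + 2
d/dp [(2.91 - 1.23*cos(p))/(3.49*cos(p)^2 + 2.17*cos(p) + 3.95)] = (-4.2927*cos(p)^2 + 20.3118*cos(p) + 11.1732)*sin(p)/(12.1801*cos(p)^4 + 15.1466*cos(p)^3 + 32.2799*cos(p)^2 + 17.143*cos(p) + 15.6025)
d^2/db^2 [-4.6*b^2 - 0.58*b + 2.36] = -9.20000000000000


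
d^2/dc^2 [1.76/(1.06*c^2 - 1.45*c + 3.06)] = (-3.955072*c^2 + 5.41024*c + 1.76*(2.12*c - 1.45)*(4.24*c - 2.9) - 11.417472)/(1.06*c^2 - 1.45*c + 3.06)^3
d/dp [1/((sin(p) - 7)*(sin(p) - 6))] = (13 - 2*sin(p))*cos(p)/((sin(p) - 7)^2*(sin(p) - 6)^2)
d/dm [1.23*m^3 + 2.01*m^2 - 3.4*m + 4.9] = 3.69*m^2 + 4.02*m - 3.4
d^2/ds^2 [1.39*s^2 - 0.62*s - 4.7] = 2.78000000000000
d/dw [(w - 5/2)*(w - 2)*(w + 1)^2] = 4*w^3 - 15*w^2/2 - 6*w + 11/2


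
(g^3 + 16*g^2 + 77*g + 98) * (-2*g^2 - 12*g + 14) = -2*g^5 - 44*g^4 - 332*g^3 - 896*g^2 - 98*g + 1372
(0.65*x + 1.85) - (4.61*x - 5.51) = 7.36 - 3.96*x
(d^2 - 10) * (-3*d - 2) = -3*d^3 - 2*d^2 + 30*d + 20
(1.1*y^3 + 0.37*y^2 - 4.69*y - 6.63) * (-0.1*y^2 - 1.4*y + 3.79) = -0.11*y^5 - 1.577*y^4 + 4.12*y^3 + 8.6313*y^2 - 8.4931*y - 25.1277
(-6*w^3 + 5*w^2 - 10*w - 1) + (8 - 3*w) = -6*w^3 + 5*w^2 - 13*w + 7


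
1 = 1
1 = 1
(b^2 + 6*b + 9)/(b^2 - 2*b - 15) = (b + 3)/(b - 5)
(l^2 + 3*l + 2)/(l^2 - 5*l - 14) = (l + 1)/(l - 7)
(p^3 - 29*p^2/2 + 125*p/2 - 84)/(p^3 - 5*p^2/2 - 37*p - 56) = (2*p^2 - 13*p + 21)/(2*p^2 + 11*p + 14)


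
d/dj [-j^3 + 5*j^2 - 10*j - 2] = -3*j^2 + 10*j - 10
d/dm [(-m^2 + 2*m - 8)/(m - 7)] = (-m^2 + 14*m - 6)/(m^2 - 14*m + 49)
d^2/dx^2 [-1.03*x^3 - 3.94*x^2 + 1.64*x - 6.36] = -6.18*x - 7.88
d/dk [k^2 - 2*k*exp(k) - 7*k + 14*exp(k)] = -2*k*exp(k) + 2*k + 12*exp(k) - 7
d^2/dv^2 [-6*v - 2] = 0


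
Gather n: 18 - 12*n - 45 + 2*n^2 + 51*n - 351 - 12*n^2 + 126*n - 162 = -10*n^2 + 165*n - 540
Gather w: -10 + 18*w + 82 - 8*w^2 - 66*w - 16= -8*w^2 - 48*w + 56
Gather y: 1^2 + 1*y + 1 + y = 2*y + 2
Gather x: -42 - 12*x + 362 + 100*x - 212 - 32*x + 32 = 56*x + 140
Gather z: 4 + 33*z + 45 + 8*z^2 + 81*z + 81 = 8*z^2 + 114*z + 130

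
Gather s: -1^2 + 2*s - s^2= -s^2 + 2*s - 1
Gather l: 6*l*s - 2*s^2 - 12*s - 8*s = 6*l*s - 2*s^2 - 20*s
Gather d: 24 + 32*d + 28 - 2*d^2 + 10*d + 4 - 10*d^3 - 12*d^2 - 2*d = -10*d^3 - 14*d^2 + 40*d + 56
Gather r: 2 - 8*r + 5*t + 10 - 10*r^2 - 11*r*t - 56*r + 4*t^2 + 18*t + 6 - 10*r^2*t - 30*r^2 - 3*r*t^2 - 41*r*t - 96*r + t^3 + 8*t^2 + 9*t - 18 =r^2*(-10*t - 40) + r*(-3*t^2 - 52*t - 160) + t^3 + 12*t^2 + 32*t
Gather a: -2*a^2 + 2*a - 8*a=-2*a^2 - 6*a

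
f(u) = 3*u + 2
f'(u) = 3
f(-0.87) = -0.61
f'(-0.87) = 3.00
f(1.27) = 5.81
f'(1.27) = 3.00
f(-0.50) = 0.50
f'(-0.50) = 3.00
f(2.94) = 10.82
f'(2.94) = 3.00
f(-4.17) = -10.51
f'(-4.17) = 3.00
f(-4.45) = -11.35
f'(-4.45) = 3.00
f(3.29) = 11.87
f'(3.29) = 3.00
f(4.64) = 15.92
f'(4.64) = 3.00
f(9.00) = 29.00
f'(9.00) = 3.00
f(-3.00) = -7.00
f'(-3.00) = 3.00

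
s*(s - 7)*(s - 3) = s^3 - 10*s^2 + 21*s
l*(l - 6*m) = l^2 - 6*l*m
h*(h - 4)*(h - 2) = h^3 - 6*h^2 + 8*h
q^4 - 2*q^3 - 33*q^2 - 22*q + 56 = (q - 7)*(q - 1)*(q + 2)*(q + 4)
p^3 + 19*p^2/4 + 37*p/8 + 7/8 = (p + 1/4)*(p + 1)*(p + 7/2)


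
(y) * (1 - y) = -y^2 + y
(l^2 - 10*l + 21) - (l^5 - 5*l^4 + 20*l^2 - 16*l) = -l^5 + 5*l^4 - 19*l^2 + 6*l + 21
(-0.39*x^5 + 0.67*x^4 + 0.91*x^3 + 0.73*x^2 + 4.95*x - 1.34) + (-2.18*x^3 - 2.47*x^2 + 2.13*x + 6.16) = -0.39*x^5 + 0.67*x^4 - 1.27*x^3 - 1.74*x^2 + 7.08*x + 4.82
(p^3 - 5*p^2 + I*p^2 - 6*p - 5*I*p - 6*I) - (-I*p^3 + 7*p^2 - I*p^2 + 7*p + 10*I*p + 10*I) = p^3 + I*p^3 - 12*p^2 + 2*I*p^2 - 13*p - 15*I*p - 16*I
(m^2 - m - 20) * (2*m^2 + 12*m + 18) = 2*m^4 + 10*m^3 - 34*m^2 - 258*m - 360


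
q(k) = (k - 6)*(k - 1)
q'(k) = 2*k - 7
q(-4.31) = 54.75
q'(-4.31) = -15.62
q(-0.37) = 8.73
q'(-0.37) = -7.74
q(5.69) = -1.45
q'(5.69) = 4.38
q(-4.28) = 54.28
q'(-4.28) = -15.56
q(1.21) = -1.01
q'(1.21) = -4.58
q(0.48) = 2.87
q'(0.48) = -6.04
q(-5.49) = 74.57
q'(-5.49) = -17.98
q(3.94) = -6.06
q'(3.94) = 0.88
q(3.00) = -6.00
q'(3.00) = -1.00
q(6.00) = 0.00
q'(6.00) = 5.00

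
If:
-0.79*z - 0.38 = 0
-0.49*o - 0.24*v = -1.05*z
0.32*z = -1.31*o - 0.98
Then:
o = -0.63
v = -0.82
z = -0.48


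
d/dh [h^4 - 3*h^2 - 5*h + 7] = 4*h^3 - 6*h - 5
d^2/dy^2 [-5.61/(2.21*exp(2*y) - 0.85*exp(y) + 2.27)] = (-5.61*(4.42*exp(y) - 0.85)*(8.84*exp(y) - 1.7)*exp(y) + (49.5924*exp(y) - 4.7685)*(2.21*exp(2*y) - 0.85*exp(y) + 2.27))*exp(y)/(2.21*exp(2*y) - 0.85*exp(y) + 2.27)^3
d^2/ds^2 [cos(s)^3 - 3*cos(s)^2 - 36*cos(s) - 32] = 141*cos(s)/4 + 6*cos(2*s) - 9*cos(3*s)/4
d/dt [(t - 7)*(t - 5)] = 2*t - 12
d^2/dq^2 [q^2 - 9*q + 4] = 2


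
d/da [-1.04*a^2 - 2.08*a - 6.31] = -2.08*a - 2.08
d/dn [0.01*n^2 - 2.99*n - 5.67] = 0.02*n - 2.99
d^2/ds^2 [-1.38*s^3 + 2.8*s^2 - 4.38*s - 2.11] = 5.6 - 8.28*s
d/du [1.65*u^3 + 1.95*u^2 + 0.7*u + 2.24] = 4.95*u^2 + 3.9*u + 0.7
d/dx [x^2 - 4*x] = 2*x - 4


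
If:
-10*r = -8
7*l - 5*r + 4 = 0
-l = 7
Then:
No Solution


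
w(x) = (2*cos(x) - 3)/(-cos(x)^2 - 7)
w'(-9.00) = -0.05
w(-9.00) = 0.62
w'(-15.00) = -0.09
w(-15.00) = 0.60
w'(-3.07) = -0.01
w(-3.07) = 0.62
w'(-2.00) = -0.20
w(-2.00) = 0.53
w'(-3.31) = 0.02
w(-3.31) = 0.62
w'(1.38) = 0.30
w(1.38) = 0.37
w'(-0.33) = -0.09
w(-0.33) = 0.14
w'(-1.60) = -0.28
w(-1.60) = 0.44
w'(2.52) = 0.08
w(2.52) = 0.60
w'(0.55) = 0.15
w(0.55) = 0.17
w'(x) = -2*(2*cos(x) - 3)*sin(x)*cos(x)/(-cos(x)^2 - 7)^2 - 2*sin(x)/(-cos(x)^2 - 7) = 2*(sin(x)^2 + 3*cos(x) + 6)*sin(x)/(cos(x)^2 + 7)^2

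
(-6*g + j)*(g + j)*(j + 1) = -6*g^2*j - 6*g^2 - 5*g*j^2 - 5*g*j + j^3 + j^2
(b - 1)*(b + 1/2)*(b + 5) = b^3 + 9*b^2/2 - 3*b - 5/2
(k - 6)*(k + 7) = k^2 + k - 42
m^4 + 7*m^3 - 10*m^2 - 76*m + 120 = (m - 2)^2*(m + 5)*(m + 6)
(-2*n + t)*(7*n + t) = -14*n^2 + 5*n*t + t^2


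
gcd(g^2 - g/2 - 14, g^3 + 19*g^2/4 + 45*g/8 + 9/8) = 1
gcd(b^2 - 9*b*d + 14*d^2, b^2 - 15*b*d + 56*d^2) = b - 7*d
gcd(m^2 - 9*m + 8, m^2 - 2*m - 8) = 1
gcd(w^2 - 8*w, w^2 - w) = w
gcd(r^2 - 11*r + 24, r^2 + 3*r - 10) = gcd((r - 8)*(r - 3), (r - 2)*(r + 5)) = 1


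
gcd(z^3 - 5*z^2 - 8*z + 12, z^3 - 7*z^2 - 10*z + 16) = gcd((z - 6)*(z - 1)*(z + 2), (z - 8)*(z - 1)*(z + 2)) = z^2 + z - 2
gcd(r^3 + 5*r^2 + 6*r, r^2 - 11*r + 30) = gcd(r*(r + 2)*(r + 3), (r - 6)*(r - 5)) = 1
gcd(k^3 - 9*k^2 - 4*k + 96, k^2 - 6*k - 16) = k - 8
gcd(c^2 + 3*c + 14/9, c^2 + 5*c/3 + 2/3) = c + 2/3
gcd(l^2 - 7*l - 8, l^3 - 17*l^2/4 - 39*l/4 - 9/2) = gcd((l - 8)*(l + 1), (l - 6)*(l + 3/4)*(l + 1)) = l + 1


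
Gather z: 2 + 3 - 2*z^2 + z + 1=-2*z^2 + z + 6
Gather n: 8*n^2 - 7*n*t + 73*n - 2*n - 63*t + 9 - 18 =8*n^2 + n*(71 - 7*t) - 63*t - 9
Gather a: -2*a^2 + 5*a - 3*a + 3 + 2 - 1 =-2*a^2 + 2*a + 4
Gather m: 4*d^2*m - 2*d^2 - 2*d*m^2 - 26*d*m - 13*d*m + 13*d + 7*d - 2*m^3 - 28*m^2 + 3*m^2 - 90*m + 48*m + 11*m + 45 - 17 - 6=-2*d^2 + 20*d - 2*m^3 + m^2*(-2*d - 25) + m*(4*d^2 - 39*d - 31) + 22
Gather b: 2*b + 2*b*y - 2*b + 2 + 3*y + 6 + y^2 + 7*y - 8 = 2*b*y + y^2 + 10*y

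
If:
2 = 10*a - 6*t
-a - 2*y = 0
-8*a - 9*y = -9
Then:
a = 18/7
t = 83/21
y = -9/7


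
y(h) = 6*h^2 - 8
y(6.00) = 208.00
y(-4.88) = 134.89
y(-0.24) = -7.65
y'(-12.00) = -144.00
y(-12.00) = 856.00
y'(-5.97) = -71.64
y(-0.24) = -7.65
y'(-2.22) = -26.64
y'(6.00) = 72.00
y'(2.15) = 25.80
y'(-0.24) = -2.88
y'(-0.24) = -2.88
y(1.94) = 14.58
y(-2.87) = 41.42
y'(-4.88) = -58.56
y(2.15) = 19.74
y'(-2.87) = -34.44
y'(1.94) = 23.28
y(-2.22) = 21.57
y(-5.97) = 205.85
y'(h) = 12*h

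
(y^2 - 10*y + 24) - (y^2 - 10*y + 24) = 0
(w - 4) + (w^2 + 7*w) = w^2 + 8*w - 4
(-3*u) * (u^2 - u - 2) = -3*u^3 + 3*u^2 + 6*u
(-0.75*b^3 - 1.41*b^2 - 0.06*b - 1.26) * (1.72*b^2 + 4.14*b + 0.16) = -1.29*b^5 - 5.5302*b^4 - 6.0606*b^3 - 2.6412*b^2 - 5.226*b - 0.2016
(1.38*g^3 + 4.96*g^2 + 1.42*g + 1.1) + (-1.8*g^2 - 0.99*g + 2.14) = 1.38*g^3 + 3.16*g^2 + 0.43*g + 3.24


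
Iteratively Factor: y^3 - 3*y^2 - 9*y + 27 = (y + 3)*(y^2 - 6*y + 9) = (y - 3)*(y + 3)*(y - 3)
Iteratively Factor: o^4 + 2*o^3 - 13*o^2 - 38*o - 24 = (o - 4)*(o^3 + 6*o^2 + 11*o + 6) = (o - 4)*(o + 1)*(o^2 + 5*o + 6) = (o - 4)*(o + 1)*(o + 3)*(o + 2)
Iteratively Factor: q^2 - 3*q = (q - 3)*(q)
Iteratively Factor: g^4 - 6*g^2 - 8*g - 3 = (g + 1)*(g^3 - g^2 - 5*g - 3) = (g + 1)^2*(g^2 - 2*g - 3) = (g + 1)^3*(g - 3)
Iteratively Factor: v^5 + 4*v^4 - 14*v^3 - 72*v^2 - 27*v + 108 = (v - 4)*(v^4 + 8*v^3 + 18*v^2 - 27) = (v - 4)*(v - 1)*(v^3 + 9*v^2 + 27*v + 27) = (v - 4)*(v - 1)*(v + 3)*(v^2 + 6*v + 9) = (v - 4)*(v - 1)*(v + 3)^2*(v + 3)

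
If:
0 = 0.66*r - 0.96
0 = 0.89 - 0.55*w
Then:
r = 1.45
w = 1.62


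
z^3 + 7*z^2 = z^2*(z + 7)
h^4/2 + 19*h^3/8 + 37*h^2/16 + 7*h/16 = h*(h/2 + 1/2)*(h + 1/4)*(h + 7/2)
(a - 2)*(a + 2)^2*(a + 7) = a^4 + 9*a^3 + 10*a^2 - 36*a - 56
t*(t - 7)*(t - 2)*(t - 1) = t^4 - 10*t^3 + 23*t^2 - 14*t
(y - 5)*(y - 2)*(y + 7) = y^3 - 39*y + 70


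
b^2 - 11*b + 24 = (b - 8)*(b - 3)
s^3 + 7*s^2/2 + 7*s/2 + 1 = (s + 1/2)*(s + 1)*(s + 2)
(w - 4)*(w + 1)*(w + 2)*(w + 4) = w^4 + 3*w^3 - 14*w^2 - 48*w - 32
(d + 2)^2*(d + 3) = d^3 + 7*d^2 + 16*d + 12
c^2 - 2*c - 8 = (c - 4)*(c + 2)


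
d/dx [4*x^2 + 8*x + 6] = 8*x + 8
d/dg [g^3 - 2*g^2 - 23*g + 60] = 3*g^2 - 4*g - 23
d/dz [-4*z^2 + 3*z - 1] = 3 - 8*z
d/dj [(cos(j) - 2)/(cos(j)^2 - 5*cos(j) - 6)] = (cos(j)^2 - 4*cos(j) + 16)*sin(j)/(sin(j)^2 + 5*cos(j) + 5)^2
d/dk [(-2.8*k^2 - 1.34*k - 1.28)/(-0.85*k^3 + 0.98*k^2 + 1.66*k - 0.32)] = (-2.38*k^4 - 2.278*k^3 - 6.5988*k^2 + 4.3008*k + 2.5536)/(0.7225*k^6 - 1.666*k^5 - 1.8616*k^4 + 3.7976*k^3 + 2.1284*k^2 - 1.0624*k + 0.1024)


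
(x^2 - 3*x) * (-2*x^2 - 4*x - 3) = -2*x^4 + 2*x^3 + 9*x^2 + 9*x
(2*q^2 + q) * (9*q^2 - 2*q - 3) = 18*q^4 + 5*q^3 - 8*q^2 - 3*q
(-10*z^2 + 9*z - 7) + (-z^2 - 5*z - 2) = -11*z^2 + 4*z - 9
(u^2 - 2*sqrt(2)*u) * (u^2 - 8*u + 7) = u^4 - 8*u^3 - 2*sqrt(2)*u^3 + 7*u^2 + 16*sqrt(2)*u^2 - 14*sqrt(2)*u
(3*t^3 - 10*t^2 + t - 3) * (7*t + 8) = 21*t^4 - 46*t^3 - 73*t^2 - 13*t - 24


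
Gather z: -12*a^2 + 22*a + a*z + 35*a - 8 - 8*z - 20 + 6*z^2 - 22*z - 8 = -12*a^2 + 57*a + 6*z^2 + z*(a - 30) - 36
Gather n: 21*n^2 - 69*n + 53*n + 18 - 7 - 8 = 21*n^2 - 16*n + 3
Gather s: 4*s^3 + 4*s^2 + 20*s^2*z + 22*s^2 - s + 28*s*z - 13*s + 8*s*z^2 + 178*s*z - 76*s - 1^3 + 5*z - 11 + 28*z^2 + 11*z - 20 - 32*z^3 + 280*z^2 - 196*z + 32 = 4*s^3 + s^2*(20*z + 26) + s*(8*z^2 + 206*z - 90) - 32*z^3 + 308*z^2 - 180*z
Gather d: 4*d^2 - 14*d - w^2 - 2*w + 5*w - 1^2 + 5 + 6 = 4*d^2 - 14*d - w^2 + 3*w + 10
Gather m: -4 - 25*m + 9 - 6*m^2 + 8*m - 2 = -6*m^2 - 17*m + 3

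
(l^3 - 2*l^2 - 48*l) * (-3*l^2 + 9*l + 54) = -3*l^5 + 15*l^4 + 180*l^3 - 540*l^2 - 2592*l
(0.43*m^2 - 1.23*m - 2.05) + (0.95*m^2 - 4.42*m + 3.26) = 1.38*m^2 - 5.65*m + 1.21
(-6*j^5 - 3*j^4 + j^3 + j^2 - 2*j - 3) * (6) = -36*j^5 - 18*j^4 + 6*j^3 + 6*j^2 - 12*j - 18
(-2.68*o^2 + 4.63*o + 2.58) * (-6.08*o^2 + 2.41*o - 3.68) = 16.2944*o^4 - 34.6092*o^3 + 5.3343*o^2 - 10.8206*o - 9.4944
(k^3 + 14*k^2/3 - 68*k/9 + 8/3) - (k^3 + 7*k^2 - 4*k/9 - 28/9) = -7*k^2/3 - 64*k/9 + 52/9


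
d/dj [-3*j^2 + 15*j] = 15 - 6*j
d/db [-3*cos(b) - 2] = 3*sin(b)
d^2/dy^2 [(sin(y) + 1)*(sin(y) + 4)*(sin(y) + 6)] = -9*sin(y)^3 - 44*sin(y)^2 - 28*sin(y) + 22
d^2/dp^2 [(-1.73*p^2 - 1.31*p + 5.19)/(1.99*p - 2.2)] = (12.889078 - 3.5527136788005e-15*p^2)/(7.880599*p^3 - 26.13666*p^2 + 28.8948*p - 10.648)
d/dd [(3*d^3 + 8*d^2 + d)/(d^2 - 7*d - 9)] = 3*(d^4 - 14*d^3 - 46*d^2 - 48*d - 3)/(d^4 - 14*d^3 + 31*d^2 + 126*d + 81)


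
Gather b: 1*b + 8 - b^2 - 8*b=-b^2 - 7*b + 8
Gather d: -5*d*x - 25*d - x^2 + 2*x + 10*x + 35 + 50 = d*(-5*x - 25) - x^2 + 12*x + 85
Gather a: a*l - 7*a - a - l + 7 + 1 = a*(l - 8) - l + 8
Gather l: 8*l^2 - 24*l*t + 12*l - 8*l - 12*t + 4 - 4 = 8*l^2 + l*(4 - 24*t) - 12*t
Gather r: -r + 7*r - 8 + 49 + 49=6*r + 90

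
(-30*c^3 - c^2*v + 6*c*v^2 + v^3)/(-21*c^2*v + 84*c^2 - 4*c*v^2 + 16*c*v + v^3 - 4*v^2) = (-10*c^2 + 3*c*v + v^2)/(-7*c*v + 28*c + v^2 - 4*v)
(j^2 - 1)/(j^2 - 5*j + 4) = (j + 1)/(j - 4)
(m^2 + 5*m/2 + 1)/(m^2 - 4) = (m + 1/2)/(m - 2)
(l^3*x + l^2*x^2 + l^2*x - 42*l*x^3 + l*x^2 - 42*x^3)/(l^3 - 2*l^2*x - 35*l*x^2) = x*(-l^3 - l^2*x - l^2 + 42*l*x^2 - l*x + 42*x^2)/(l*(-l^2 + 2*l*x + 35*x^2))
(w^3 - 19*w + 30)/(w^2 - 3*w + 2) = (w^2 + 2*w - 15)/(w - 1)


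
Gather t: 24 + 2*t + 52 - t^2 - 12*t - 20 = -t^2 - 10*t + 56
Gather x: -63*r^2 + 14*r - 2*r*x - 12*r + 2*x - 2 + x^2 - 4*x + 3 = -63*r^2 + 2*r + x^2 + x*(-2*r - 2) + 1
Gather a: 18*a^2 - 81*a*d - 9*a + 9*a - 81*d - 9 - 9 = 18*a^2 - 81*a*d - 81*d - 18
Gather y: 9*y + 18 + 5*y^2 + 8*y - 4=5*y^2 + 17*y + 14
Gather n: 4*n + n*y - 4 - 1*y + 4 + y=n*(y + 4)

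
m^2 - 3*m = m*(m - 3)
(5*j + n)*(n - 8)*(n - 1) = 5*j*n^2 - 45*j*n + 40*j + n^3 - 9*n^2 + 8*n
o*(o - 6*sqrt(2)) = o^2 - 6*sqrt(2)*o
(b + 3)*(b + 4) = b^2 + 7*b + 12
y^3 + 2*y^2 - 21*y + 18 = (y - 3)*(y - 1)*(y + 6)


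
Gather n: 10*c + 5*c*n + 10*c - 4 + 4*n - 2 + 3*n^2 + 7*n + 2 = 20*c + 3*n^2 + n*(5*c + 11) - 4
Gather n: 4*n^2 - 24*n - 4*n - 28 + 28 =4*n^2 - 28*n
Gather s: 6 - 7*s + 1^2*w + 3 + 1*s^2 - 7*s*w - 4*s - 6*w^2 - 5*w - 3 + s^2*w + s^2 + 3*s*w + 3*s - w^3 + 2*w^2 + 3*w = s^2*(w + 2) + s*(-4*w - 8) - w^3 - 4*w^2 - w + 6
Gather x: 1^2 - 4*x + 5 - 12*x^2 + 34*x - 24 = -12*x^2 + 30*x - 18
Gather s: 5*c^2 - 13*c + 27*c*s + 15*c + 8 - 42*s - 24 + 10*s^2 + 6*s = 5*c^2 + 2*c + 10*s^2 + s*(27*c - 36) - 16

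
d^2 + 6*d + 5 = (d + 1)*(d + 5)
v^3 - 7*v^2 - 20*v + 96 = (v - 8)*(v - 3)*(v + 4)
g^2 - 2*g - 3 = (g - 3)*(g + 1)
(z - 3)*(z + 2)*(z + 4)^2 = z^4 + 7*z^3 + 2*z^2 - 64*z - 96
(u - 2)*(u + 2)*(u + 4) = u^3 + 4*u^2 - 4*u - 16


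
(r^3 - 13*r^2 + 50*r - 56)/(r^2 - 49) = (r^2 - 6*r + 8)/(r + 7)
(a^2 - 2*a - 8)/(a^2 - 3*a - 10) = (a - 4)/(a - 5)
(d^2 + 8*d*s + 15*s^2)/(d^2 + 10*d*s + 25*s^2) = (d + 3*s)/(d + 5*s)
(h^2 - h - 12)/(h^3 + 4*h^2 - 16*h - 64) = (h + 3)/(h^2 + 8*h + 16)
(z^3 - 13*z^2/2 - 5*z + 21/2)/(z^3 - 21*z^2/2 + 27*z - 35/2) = (2*z + 3)/(2*z - 5)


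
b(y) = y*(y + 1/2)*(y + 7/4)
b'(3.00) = 41.38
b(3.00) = 49.88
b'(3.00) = 41.38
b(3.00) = 49.88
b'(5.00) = 98.38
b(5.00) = 185.62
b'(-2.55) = 8.91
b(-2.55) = -4.18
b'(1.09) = 9.34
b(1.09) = 4.92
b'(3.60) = 55.96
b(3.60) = 78.97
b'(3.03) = 42.05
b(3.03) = 51.13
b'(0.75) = 5.94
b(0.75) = 2.34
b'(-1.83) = 2.69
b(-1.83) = -0.19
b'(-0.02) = 0.79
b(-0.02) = -0.02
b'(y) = y*(y + 1/2) + y*(y + 7/4) + (y + 1/2)*(y + 7/4)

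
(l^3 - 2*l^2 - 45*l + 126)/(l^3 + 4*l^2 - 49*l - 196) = (l^2 - 9*l + 18)/(l^2 - 3*l - 28)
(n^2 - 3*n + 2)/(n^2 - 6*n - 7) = (-n^2 + 3*n - 2)/(-n^2 + 6*n + 7)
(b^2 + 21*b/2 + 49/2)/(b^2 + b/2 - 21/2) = (b + 7)/(b - 3)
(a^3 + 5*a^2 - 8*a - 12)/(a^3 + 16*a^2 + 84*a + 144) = (a^2 - a - 2)/(a^2 + 10*a + 24)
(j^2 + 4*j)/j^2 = (j + 4)/j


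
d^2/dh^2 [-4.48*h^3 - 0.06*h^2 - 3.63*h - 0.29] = -26.88*h - 0.12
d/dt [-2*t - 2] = -2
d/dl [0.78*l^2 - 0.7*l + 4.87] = 1.56*l - 0.7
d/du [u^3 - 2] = 3*u^2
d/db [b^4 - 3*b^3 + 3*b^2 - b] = 4*b^3 - 9*b^2 + 6*b - 1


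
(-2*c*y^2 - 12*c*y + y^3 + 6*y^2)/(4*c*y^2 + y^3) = (-2*c*y - 12*c + y^2 + 6*y)/(y*(4*c + y))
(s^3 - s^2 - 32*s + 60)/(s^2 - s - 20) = (s^2 + 4*s - 12)/(s + 4)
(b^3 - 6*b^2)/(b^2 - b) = b*(b - 6)/(b - 1)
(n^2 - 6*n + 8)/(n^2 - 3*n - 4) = (n - 2)/(n + 1)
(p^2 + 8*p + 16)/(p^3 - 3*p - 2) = (p^2 + 8*p + 16)/(p^3 - 3*p - 2)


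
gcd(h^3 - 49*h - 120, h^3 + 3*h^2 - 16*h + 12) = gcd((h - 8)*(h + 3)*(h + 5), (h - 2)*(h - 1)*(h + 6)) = 1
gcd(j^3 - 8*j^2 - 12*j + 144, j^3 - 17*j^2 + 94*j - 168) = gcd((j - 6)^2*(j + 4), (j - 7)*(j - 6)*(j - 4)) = j - 6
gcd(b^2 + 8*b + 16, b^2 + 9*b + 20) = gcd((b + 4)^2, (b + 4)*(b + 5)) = b + 4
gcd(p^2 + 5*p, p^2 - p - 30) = p + 5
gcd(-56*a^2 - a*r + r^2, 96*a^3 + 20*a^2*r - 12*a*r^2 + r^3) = -8*a + r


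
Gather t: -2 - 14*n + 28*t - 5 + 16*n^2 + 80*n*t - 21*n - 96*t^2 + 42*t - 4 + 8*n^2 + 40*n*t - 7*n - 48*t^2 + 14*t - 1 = 24*n^2 - 42*n - 144*t^2 + t*(120*n + 84) - 12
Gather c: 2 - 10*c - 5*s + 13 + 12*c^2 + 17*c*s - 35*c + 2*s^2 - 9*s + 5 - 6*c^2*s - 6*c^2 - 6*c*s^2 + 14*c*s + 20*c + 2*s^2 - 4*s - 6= c^2*(6 - 6*s) + c*(-6*s^2 + 31*s - 25) + 4*s^2 - 18*s + 14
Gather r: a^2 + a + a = a^2 + 2*a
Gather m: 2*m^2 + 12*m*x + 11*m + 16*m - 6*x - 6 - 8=2*m^2 + m*(12*x + 27) - 6*x - 14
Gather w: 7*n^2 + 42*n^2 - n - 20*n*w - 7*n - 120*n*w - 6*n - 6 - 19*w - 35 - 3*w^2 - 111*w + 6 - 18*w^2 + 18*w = 49*n^2 - 14*n - 21*w^2 + w*(-140*n - 112) - 35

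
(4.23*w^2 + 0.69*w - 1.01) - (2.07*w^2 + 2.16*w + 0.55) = 2.16*w^2 - 1.47*w - 1.56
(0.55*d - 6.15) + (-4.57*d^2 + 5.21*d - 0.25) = -4.57*d^2 + 5.76*d - 6.4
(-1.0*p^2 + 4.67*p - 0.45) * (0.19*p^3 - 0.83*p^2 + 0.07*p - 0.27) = -0.19*p^5 + 1.7173*p^4 - 4.0316*p^3 + 0.9704*p^2 - 1.2924*p + 0.1215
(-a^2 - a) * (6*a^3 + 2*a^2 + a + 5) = -6*a^5 - 8*a^4 - 3*a^3 - 6*a^2 - 5*a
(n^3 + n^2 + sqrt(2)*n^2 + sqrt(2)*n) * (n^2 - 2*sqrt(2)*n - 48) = n^5 - sqrt(2)*n^4 + n^4 - 52*n^3 - sqrt(2)*n^3 - 48*sqrt(2)*n^2 - 52*n^2 - 48*sqrt(2)*n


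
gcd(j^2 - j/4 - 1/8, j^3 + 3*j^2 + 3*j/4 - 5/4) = j - 1/2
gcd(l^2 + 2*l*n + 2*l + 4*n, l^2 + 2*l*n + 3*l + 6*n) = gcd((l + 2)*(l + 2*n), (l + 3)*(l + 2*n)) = l + 2*n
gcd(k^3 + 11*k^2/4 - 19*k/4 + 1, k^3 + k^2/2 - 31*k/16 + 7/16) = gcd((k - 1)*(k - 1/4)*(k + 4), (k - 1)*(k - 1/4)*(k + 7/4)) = k^2 - 5*k/4 + 1/4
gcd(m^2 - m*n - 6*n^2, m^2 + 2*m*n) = m + 2*n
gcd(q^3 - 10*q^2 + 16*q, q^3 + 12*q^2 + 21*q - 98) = q - 2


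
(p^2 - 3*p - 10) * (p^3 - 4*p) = p^5 - 3*p^4 - 14*p^3 + 12*p^2 + 40*p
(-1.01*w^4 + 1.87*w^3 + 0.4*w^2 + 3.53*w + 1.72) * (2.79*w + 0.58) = -2.8179*w^5 + 4.6315*w^4 + 2.2006*w^3 + 10.0807*w^2 + 6.8462*w + 0.9976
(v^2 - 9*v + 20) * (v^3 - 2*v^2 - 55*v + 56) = v^5 - 11*v^4 - 17*v^3 + 511*v^2 - 1604*v + 1120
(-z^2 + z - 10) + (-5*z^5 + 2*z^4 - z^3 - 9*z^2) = -5*z^5 + 2*z^4 - z^3 - 10*z^2 + z - 10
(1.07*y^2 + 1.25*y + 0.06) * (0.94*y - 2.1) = 1.0058*y^3 - 1.072*y^2 - 2.5686*y - 0.126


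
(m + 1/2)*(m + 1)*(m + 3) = m^3 + 9*m^2/2 + 5*m + 3/2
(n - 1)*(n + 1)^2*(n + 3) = n^4 + 4*n^3 + 2*n^2 - 4*n - 3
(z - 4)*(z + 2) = z^2 - 2*z - 8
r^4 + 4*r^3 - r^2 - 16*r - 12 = (r - 2)*(r + 1)*(r + 2)*(r + 3)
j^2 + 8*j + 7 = (j + 1)*(j + 7)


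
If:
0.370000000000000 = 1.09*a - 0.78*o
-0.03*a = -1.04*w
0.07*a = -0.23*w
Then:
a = 0.00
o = -0.47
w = 0.00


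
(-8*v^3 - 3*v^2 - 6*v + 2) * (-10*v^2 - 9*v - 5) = 80*v^5 + 102*v^4 + 127*v^3 + 49*v^2 + 12*v - 10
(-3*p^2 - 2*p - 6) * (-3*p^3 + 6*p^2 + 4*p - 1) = 9*p^5 - 12*p^4 - 6*p^3 - 41*p^2 - 22*p + 6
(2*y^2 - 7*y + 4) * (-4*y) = -8*y^3 + 28*y^2 - 16*y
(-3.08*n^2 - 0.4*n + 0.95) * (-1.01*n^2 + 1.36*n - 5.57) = 3.1108*n^4 - 3.7848*n^3 + 15.6521*n^2 + 3.52*n - 5.2915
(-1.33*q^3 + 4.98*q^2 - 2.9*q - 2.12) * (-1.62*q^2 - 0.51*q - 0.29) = 2.1546*q^5 - 7.3893*q^4 + 2.5439*q^3 + 3.4692*q^2 + 1.9222*q + 0.6148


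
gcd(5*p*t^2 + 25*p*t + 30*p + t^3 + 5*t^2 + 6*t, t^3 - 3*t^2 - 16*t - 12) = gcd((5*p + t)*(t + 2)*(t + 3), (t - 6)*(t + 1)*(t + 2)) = t + 2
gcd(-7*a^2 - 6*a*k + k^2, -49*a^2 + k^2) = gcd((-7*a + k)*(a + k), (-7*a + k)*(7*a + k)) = 7*a - k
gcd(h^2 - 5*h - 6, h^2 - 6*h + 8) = 1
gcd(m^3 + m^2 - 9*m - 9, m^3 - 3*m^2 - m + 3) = m^2 - 2*m - 3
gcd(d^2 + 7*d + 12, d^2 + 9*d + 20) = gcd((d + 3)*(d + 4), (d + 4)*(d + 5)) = d + 4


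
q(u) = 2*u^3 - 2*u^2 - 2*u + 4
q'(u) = 6*u^2 - 4*u - 2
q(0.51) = 2.73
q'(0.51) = -2.48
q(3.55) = 61.17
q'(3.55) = 59.42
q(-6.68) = -668.04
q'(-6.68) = 292.45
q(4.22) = 110.25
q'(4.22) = 87.97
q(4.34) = 121.14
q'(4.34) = 93.65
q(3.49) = 57.68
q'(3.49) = 57.12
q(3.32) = 48.50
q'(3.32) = 50.85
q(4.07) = 97.57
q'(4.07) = 81.11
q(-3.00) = -62.00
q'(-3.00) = 64.00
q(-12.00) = -3716.00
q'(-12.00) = 910.00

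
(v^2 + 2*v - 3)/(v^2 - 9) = (v - 1)/(v - 3)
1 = 1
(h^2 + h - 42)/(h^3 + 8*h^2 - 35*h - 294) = 1/(h + 7)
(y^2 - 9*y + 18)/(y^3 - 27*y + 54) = (y - 6)/(y^2 + 3*y - 18)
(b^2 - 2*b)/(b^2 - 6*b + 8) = b/(b - 4)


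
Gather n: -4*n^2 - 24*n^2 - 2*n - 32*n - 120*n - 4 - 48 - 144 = -28*n^2 - 154*n - 196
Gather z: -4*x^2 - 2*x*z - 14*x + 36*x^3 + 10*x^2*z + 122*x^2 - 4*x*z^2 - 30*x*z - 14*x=36*x^3 + 118*x^2 - 4*x*z^2 - 28*x + z*(10*x^2 - 32*x)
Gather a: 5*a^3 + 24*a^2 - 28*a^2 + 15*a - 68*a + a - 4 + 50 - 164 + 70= 5*a^3 - 4*a^2 - 52*a - 48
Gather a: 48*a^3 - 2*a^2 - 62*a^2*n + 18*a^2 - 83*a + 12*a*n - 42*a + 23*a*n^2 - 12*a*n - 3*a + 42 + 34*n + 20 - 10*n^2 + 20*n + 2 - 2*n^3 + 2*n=48*a^3 + a^2*(16 - 62*n) + a*(23*n^2 - 128) - 2*n^3 - 10*n^2 + 56*n + 64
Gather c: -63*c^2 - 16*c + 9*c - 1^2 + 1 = -63*c^2 - 7*c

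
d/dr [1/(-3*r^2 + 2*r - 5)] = 2*(3*r - 1)/(3*r^2 - 2*r + 5)^2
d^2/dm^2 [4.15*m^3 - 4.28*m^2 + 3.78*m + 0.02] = 24.9*m - 8.56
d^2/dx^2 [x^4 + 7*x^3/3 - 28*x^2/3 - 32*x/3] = 12*x^2 + 14*x - 56/3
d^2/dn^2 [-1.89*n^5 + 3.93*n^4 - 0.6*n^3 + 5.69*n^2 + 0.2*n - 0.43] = -37.8*n^3 + 47.16*n^2 - 3.6*n + 11.38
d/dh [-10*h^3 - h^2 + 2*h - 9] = -30*h^2 - 2*h + 2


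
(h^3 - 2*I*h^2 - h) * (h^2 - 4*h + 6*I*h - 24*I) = h^5 - 4*h^4 + 4*I*h^4 + 11*h^3 - 16*I*h^3 - 44*h^2 - 6*I*h^2 + 24*I*h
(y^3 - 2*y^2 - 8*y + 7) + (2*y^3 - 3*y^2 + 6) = 3*y^3 - 5*y^2 - 8*y + 13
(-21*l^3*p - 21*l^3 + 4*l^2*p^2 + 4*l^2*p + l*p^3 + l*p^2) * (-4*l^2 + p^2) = 84*l^5*p + 84*l^5 - 16*l^4*p^2 - 16*l^4*p - 25*l^3*p^3 - 25*l^3*p^2 + 4*l^2*p^4 + 4*l^2*p^3 + l*p^5 + l*p^4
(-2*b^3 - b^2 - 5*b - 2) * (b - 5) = -2*b^4 + 9*b^3 + 23*b + 10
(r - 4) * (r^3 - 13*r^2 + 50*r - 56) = r^4 - 17*r^3 + 102*r^2 - 256*r + 224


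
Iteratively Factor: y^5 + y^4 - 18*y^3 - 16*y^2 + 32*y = (y - 1)*(y^4 + 2*y^3 - 16*y^2 - 32*y) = y*(y - 1)*(y^3 + 2*y^2 - 16*y - 32) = y*(y - 1)*(y + 4)*(y^2 - 2*y - 8) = y*(y - 1)*(y + 2)*(y + 4)*(y - 4)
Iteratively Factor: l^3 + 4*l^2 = (l)*(l^2 + 4*l) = l^2*(l + 4)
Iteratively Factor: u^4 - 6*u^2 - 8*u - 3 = (u + 1)*(u^3 - u^2 - 5*u - 3) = (u + 1)^2*(u^2 - 2*u - 3) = (u + 1)^3*(u - 3)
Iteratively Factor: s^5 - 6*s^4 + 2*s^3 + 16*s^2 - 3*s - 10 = (s + 1)*(s^4 - 7*s^3 + 9*s^2 + 7*s - 10) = (s - 1)*(s + 1)*(s^3 - 6*s^2 + 3*s + 10) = (s - 5)*(s - 1)*(s + 1)*(s^2 - s - 2) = (s - 5)*(s - 1)*(s + 1)^2*(s - 2)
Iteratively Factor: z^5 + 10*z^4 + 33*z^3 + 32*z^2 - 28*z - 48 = (z + 3)*(z^4 + 7*z^3 + 12*z^2 - 4*z - 16) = (z + 2)*(z + 3)*(z^3 + 5*z^2 + 2*z - 8) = (z + 2)^2*(z + 3)*(z^2 + 3*z - 4) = (z + 2)^2*(z + 3)*(z + 4)*(z - 1)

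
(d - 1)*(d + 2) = d^2 + d - 2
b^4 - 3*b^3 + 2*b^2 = b^2*(b - 2)*(b - 1)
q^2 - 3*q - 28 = (q - 7)*(q + 4)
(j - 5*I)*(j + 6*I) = j^2 + I*j + 30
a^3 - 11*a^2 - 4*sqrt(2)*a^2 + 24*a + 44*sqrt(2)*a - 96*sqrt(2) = (a - 8)*(a - 3)*(a - 4*sqrt(2))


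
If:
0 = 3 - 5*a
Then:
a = 3/5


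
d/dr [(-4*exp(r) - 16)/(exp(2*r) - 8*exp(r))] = 4*(exp(2*r) + 8*exp(r) - 32)*exp(-r)/(exp(2*r) - 16*exp(r) + 64)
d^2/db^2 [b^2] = 2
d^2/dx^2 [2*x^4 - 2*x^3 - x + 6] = 12*x*(2*x - 1)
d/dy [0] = 0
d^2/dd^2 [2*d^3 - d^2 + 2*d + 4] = 12*d - 2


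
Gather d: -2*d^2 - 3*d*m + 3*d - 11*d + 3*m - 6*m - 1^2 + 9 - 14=-2*d^2 + d*(-3*m - 8) - 3*m - 6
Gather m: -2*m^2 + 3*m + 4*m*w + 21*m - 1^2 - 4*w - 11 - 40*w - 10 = -2*m^2 + m*(4*w + 24) - 44*w - 22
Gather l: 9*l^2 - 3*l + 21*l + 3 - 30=9*l^2 + 18*l - 27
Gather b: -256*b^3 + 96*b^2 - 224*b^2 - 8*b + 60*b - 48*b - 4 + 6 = -256*b^3 - 128*b^2 + 4*b + 2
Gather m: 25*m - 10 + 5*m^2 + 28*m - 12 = 5*m^2 + 53*m - 22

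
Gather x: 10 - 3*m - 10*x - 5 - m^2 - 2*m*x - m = -m^2 - 4*m + x*(-2*m - 10) + 5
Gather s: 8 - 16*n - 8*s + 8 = -16*n - 8*s + 16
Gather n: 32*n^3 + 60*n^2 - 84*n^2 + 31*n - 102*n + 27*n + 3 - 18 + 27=32*n^3 - 24*n^2 - 44*n + 12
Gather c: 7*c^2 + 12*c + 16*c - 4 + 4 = 7*c^2 + 28*c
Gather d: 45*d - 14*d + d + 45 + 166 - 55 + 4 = 32*d + 160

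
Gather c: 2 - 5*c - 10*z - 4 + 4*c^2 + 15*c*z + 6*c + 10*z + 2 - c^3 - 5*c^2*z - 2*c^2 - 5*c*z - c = -c^3 + c^2*(2 - 5*z) + 10*c*z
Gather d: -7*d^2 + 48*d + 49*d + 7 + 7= -7*d^2 + 97*d + 14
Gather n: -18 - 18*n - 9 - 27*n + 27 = -45*n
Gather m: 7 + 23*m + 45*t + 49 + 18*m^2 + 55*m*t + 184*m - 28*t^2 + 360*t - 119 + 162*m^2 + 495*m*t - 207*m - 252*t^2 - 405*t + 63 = 180*m^2 + 550*m*t - 280*t^2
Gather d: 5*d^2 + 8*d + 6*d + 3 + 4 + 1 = 5*d^2 + 14*d + 8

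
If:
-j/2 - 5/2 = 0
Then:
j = -5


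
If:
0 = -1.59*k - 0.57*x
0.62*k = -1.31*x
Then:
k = 0.00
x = 0.00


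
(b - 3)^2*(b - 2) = b^3 - 8*b^2 + 21*b - 18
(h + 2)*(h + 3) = h^2 + 5*h + 6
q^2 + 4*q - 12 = (q - 2)*(q + 6)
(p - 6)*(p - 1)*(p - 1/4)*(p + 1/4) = p^4 - 7*p^3 + 95*p^2/16 + 7*p/16 - 3/8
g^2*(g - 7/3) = g^3 - 7*g^2/3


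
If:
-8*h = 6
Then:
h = -3/4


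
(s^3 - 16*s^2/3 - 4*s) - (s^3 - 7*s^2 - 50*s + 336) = 5*s^2/3 + 46*s - 336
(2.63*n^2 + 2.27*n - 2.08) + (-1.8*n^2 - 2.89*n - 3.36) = 0.83*n^2 - 0.62*n - 5.44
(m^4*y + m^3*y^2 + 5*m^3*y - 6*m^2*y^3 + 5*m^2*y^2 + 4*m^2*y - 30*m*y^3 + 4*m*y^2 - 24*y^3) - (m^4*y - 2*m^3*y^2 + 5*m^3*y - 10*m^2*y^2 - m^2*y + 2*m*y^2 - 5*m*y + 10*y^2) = 3*m^3*y^2 - 6*m^2*y^3 + 15*m^2*y^2 + 5*m^2*y - 30*m*y^3 + 2*m*y^2 + 5*m*y - 24*y^3 - 10*y^2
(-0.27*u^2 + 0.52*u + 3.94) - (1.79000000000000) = -0.27*u^2 + 0.52*u + 2.15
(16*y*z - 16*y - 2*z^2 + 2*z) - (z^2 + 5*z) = 16*y*z - 16*y - 3*z^2 - 3*z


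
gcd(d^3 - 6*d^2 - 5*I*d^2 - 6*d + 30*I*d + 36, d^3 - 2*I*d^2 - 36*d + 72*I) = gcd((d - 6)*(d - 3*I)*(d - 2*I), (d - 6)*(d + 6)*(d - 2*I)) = d^2 + d*(-6 - 2*I) + 12*I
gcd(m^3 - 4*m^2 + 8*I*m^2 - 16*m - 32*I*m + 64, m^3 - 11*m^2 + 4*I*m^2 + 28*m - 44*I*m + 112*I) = m^2 + m*(-4 + 4*I) - 16*I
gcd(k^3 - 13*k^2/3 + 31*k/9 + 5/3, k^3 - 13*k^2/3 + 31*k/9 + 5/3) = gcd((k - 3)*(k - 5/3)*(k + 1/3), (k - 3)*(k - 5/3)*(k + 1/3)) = k^3 - 13*k^2/3 + 31*k/9 + 5/3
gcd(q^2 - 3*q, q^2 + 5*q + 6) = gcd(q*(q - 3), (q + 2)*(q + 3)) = 1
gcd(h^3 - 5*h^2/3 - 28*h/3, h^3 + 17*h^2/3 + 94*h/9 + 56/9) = h + 7/3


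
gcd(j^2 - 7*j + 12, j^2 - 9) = j - 3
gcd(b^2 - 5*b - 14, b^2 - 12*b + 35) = b - 7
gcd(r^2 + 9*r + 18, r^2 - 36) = r + 6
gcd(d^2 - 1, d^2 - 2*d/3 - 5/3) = d + 1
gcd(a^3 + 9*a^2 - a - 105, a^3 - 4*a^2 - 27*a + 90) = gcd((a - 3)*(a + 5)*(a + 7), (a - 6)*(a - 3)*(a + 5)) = a^2 + 2*a - 15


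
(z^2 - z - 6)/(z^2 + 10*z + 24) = (z^2 - z - 6)/(z^2 + 10*z + 24)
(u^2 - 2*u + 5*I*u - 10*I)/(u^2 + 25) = (u - 2)/(u - 5*I)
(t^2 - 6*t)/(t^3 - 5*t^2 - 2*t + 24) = t*(t - 6)/(t^3 - 5*t^2 - 2*t + 24)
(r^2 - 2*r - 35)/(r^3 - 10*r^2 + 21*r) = (r + 5)/(r*(r - 3))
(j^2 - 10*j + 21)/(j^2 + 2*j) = (j^2 - 10*j + 21)/(j*(j + 2))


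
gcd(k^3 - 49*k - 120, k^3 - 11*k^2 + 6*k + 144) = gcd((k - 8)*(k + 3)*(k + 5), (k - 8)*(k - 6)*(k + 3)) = k^2 - 5*k - 24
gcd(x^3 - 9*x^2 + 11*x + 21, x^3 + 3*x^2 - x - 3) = x + 1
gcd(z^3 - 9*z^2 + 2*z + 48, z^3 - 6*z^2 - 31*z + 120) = z^2 - 11*z + 24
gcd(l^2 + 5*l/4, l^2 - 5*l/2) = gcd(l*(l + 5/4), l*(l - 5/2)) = l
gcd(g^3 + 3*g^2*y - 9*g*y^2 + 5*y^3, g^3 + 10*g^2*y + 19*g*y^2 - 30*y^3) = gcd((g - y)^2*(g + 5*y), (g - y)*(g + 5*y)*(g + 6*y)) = -g^2 - 4*g*y + 5*y^2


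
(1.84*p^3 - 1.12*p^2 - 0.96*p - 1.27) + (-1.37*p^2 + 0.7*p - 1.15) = 1.84*p^3 - 2.49*p^2 - 0.26*p - 2.42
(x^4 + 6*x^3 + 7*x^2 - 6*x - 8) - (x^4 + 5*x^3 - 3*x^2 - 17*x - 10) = x^3 + 10*x^2 + 11*x + 2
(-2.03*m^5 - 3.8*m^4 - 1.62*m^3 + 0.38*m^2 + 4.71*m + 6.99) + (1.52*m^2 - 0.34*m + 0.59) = -2.03*m^5 - 3.8*m^4 - 1.62*m^3 + 1.9*m^2 + 4.37*m + 7.58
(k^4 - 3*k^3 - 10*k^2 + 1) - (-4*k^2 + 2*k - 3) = k^4 - 3*k^3 - 6*k^2 - 2*k + 4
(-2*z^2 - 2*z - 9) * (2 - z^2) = 2*z^4 + 2*z^3 + 5*z^2 - 4*z - 18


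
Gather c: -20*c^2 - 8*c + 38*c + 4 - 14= -20*c^2 + 30*c - 10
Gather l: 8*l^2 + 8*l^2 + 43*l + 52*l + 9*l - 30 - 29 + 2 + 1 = 16*l^2 + 104*l - 56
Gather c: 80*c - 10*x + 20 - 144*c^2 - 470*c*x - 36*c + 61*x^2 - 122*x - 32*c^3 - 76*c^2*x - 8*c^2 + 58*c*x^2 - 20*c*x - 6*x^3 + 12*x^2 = -32*c^3 + c^2*(-76*x - 152) + c*(58*x^2 - 490*x + 44) - 6*x^3 + 73*x^2 - 132*x + 20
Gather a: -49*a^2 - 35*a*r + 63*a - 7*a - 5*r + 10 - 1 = -49*a^2 + a*(56 - 35*r) - 5*r + 9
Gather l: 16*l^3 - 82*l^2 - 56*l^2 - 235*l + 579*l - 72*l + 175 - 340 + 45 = 16*l^3 - 138*l^2 + 272*l - 120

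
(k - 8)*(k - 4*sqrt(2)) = k^2 - 8*k - 4*sqrt(2)*k + 32*sqrt(2)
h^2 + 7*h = h*(h + 7)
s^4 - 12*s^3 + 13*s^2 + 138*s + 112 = (s - 8)*(s - 7)*(s + 1)*(s + 2)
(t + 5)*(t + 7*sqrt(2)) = t^2 + 5*t + 7*sqrt(2)*t + 35*sqrt(2)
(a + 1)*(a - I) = a^2 + a - I*a - I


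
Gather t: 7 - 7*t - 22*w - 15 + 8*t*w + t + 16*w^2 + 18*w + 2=t*(8*w - 6) + 16*w^2 - 4*w - 6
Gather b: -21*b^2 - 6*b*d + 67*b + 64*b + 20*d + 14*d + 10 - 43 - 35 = -21*b^2 + b*(131 - 6*d) + 34*d - 68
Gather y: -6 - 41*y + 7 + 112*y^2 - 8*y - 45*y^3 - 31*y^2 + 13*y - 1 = -45*y^3 + 81*y^2 - 36*y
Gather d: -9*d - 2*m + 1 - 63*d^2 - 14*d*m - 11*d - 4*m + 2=-63*d^2 + d*(-14*m - 20) - 6*m + 3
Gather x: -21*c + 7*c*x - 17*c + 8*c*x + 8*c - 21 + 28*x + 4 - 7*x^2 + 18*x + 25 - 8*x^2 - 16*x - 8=-30*c - 15*x^2 + x*(15*c + 30)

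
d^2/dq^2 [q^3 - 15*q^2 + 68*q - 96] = 6*q - 30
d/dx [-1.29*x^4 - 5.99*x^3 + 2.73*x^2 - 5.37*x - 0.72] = -5.16*x^3 - 17.97*x^2 + 5.46*x - 5.37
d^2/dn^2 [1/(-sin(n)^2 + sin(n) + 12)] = (-4*sin(n)^4 + 3*sin(n)^3 - 43*sin(n)^2 + 6*sin(n) + 26)/(sin(n) + cos(n)^2 + 11)^3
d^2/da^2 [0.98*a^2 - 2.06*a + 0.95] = 1.96000000000000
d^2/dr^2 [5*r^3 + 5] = 30*r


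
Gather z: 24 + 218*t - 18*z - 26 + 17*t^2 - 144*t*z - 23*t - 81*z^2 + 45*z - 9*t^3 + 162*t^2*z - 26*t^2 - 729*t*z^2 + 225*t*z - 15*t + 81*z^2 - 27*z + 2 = -9*t^3 - 9*t^2 - 729*t*z^2 + 180*t + z*(162*t^2 + 81*t)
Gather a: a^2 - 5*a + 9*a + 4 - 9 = a^2 + 4*a - 5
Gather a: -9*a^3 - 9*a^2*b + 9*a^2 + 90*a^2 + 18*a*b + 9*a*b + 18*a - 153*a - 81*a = -9*a^3 + a^2*(99 - 9*b) + a*(27*b - 216)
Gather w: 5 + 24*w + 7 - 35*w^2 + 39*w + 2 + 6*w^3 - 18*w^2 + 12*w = 6*w^3 - 53*w^2 + 75*w + 14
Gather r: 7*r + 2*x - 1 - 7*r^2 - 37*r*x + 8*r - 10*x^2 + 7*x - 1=-7*r^2 + r*(15 - 37*x) - 10*x^2 + 9*x - 2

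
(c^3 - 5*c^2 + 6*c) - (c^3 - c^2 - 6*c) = -4*c^2 + 12*c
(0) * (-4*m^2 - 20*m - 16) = 0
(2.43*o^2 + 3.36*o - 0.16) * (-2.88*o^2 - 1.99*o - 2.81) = -6.9984*o^4 - 14.5125*o^3 - 13.0539*o^2 - 9.1232*o + 0.4496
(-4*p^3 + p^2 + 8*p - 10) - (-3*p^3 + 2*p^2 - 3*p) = -p^3 - p^2 + 11*p - 10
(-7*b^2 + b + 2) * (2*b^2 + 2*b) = -14*b^4 - 12*b^3 + 6*b^2 + 4*b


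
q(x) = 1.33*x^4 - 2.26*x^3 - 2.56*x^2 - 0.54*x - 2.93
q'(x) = 5.32*x^3 - 6.78*x^2 - 5.12*x - 0.54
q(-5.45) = 1463.20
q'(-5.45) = -1035.21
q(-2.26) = 46.00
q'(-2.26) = -85.01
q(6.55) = 1696.65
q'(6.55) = 1170.03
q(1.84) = -11.42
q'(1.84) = 0.23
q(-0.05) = -2.91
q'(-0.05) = -0.30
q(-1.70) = 12.80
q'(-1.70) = -37.57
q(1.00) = -6.96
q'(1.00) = -7.12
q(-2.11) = 34.40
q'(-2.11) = -69.90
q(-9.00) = 10168.24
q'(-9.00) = -4381.92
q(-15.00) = 74387.92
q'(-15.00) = -19404.24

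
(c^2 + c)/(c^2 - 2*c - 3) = c/(c - 3)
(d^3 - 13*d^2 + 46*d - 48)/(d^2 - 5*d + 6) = d - 8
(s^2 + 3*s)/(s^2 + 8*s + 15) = s/(s + 5)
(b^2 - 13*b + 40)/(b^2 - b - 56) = (b - 5)/(b + 7)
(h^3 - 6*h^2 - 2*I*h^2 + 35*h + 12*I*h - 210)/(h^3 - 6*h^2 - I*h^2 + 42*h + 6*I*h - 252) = (h + 5*I)/(h + 6*I)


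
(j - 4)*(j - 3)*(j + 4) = j^3 - 3*j^2 - 16*j + 48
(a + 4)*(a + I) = a^2 + 4*a + I*a + 4*I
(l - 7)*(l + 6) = l^2 - l - 42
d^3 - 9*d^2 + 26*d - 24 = (d - 4)*(d - 3)*(d - 2)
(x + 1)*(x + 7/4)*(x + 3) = x^3 + 23*x^2/4 + 10*x + 21/4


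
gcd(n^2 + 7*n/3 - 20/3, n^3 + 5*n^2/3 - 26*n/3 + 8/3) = n + 4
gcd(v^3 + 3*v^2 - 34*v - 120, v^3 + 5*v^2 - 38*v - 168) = v^2 - 2*v - 24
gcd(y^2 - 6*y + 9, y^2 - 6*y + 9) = y^2 - 6*y + 9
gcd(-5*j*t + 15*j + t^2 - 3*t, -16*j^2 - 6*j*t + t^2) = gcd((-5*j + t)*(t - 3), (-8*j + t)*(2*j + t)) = 1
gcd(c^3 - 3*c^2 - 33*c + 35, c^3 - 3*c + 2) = c - 1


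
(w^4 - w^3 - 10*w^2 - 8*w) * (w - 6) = w^5 - 7*w^4 - 4*w^3 + 52*w^2 + 48*w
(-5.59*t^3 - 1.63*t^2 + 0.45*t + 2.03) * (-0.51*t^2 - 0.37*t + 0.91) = 2.8509*t^5 + 2.8996*t^4 - 4.7133*t^3 - 2.6851*t^2 - 0.3416*t + 1.8473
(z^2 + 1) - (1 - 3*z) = z^2 + 3*z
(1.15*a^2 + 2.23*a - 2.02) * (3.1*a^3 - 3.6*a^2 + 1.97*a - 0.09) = 3.565*a^5 + 2.773*a^4 - 12.0245*a^3 + 11.5616*a^2 - 4.1801*a + 0.1818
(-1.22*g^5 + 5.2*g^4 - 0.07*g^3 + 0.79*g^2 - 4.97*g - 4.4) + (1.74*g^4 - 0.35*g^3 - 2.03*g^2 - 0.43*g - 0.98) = -1.22*g^5 + 6.94*g^4 - 0.42*g^3 - 1.24*g^2 - 5.4*g - 5.38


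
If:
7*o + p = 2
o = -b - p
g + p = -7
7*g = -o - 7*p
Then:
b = 292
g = 334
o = 49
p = -341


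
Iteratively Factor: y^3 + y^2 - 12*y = (y - 3)*(y^2 + 4*y) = (y - 3)*(y + 4)*(y)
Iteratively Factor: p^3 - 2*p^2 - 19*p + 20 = (p - 5)*(p^2 + 3*p - 4) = (p - 5)*(p + 4)*(p - 1)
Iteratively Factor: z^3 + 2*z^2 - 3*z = (z)*(z^2 + 2*z - 3) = z*(z + 3)*(z - 1)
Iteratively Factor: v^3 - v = (v)*(v^2 - 1) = v*(v - 1)*(v + 1)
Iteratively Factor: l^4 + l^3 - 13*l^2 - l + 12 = (l + 1)*(l^3 - 13*l + 12) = (l - 3)*(l + 1)*(l^2 + 3*l - 4) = (l - 3)*(l - 1)*(l + 1)*(l + 4)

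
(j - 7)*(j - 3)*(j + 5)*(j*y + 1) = j^4*y - 5*j^3*y + j^3 - 29*j^2*y - 5*j^2 + 105*j*y - 29*j + 105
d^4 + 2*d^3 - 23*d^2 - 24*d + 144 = (d - 3)^2*(d + 4)^2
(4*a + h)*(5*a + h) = 20*a^2 + 9*a*h + h^2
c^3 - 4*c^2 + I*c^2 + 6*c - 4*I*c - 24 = (c - 4)*(c - 2*I)*(c + 3*I)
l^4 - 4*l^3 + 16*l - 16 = (l - 2)^3*(l + 2)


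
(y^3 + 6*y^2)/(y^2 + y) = y*(y + 6)/(y + 1)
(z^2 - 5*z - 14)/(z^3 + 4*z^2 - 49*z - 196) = (z + 2)/(z^2 + 11*z + 28)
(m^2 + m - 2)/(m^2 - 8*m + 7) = (m + 2)/(m - 7)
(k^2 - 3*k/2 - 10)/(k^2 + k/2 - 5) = (k - 4)/(k - 2)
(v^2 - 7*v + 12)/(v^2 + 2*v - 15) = (v - 4)/(v + 5)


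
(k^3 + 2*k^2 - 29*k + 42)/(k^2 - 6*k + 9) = (k^2 + 5*k - 14)/(k - 3)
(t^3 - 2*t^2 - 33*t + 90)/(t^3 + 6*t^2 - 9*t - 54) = (t - 5)/(t + 3)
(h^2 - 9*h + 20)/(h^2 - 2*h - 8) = (h - 5)/(h + 2)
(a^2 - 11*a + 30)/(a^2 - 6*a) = (a - 5)/a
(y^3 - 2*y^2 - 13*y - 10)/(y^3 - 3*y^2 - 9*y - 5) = (y + 2)/(y + 1)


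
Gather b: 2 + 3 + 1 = 6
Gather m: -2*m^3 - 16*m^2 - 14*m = -2*m^3 - 16*m^2 - 14*m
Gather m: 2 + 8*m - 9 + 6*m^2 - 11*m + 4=6*m^2 - 3*m - 3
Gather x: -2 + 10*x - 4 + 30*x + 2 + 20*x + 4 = 60*x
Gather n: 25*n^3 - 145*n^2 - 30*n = 25*n^3 - 145*n^2 - 30*n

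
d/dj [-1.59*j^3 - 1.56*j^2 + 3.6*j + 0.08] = -4.77*j^2 - 3.12*j + 3.6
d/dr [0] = 0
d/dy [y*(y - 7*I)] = 2*y - 7*I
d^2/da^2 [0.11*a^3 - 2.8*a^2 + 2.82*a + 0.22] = 0.66*a - 5.6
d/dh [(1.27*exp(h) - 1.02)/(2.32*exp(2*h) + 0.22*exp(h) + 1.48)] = (-2.9464*exp(2*h) + 4.7328*exp(h) + 2.104)*exp(h)/(5.3824*exp(4*h) + 1.0208*exp(3*h) + 6.9156*exp(2*h) + 0.6512*exp(h) + 2.1904)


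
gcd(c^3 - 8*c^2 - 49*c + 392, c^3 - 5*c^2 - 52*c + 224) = c^2 - c - 56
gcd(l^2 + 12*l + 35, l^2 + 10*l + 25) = l + 5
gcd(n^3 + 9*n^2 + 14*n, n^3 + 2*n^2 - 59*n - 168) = n + 7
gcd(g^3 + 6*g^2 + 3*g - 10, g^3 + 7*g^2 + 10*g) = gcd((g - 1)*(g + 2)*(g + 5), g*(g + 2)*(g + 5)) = g^2 + 7*g + 10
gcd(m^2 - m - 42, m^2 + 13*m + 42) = m + 6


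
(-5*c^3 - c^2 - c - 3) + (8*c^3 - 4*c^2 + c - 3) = 3*c^3 - 5*c^2 - 6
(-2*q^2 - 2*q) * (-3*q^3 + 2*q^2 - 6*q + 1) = 6*q^5 + 2*q^4 + 8*q^3 + 10*q^2 - 2*q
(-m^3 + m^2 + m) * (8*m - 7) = -8*m^4 + 15*m^3 + m^2 - 7*m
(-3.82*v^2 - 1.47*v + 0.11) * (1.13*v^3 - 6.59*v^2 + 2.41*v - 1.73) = -4.3166*v^5 + 23.5127*v^4 + 0.605399999999999*v^3 + 2.341*v^2 + 2.8082*v - 0.1903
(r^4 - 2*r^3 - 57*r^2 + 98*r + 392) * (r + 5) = r^5 + 3*r^4 - 67*r^3 - 187*r^2 + 882*r + 1960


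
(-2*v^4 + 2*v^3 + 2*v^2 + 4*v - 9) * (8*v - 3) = -16*v^5 + 22*v^4 + 10*v^3 + 26*v^2 - 84*v + 27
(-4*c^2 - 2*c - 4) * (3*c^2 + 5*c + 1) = -12*c^4 - 26*c^3 - 26*c^2 - 22*c - 4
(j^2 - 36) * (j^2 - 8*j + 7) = j^4 - 8*j^3 - 29*j^2 + 288*j - 252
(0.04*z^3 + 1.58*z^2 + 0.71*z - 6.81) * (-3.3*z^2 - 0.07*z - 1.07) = -0.132*z^5 - 5.2168*z^4 - 2.4964*z^3 + 20.7327*z^2 - 0.283*z + 7.2867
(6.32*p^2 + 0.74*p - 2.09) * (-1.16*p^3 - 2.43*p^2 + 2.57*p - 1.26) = -7.3312*p^5 - 16.216*p^4 + 16.8686*p^3 - 0.982700000000001*p^2 - 6.3037*p + 2.6334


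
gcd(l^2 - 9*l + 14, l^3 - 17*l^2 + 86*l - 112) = l^2 - 9*l + 14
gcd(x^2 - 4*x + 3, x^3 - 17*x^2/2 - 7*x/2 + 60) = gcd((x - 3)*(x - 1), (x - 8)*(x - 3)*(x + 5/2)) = x - 3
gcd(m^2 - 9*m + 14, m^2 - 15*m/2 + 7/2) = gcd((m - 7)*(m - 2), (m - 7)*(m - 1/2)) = m - 7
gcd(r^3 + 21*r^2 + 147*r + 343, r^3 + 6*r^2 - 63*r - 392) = r^2 + 14*r + 49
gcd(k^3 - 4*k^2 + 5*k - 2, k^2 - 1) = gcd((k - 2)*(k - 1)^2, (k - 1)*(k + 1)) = k - 1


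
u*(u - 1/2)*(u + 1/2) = u^3 - u/4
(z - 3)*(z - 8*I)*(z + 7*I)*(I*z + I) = I*z^4 + z^3 - 2*I*z^3 - 2*z^2 + 53*I*z^2 - 3*z - 112*I*z - 168*I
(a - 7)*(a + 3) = a^2 - 4*a - 21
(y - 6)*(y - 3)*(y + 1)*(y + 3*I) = y^4 - 8*y^3 + 3*I*y^3 + 9*y^2 - 24*I*y^2 + 18*y + 27*I*y + 54*I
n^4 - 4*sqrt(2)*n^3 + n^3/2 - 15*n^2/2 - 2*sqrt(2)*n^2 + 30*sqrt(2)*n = n*(n - 5/2)*(n + 3)*(n - 4*sqrt(2))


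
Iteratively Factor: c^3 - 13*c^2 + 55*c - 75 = (c - 3)*(c^2 - 10*c + 25) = (c - 5)*(c - 3)*(c - 5)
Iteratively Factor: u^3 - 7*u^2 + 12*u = (u - 3)*(u^2 - 4*u) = u*(u - 3)*(u - 4)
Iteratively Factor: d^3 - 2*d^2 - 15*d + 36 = (d - 3)*(d^2 + d - 12) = (d - 3)^2*(d + 4)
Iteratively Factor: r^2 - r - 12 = (r + 3)*(r - 4)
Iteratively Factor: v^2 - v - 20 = (v + 4)*(v - 5)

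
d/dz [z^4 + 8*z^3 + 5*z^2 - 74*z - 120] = 4*z^3 + 24*z^2 + 10*z - 74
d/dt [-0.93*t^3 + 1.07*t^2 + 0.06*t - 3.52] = -2.79*t^2 + 2.14*t + 0.06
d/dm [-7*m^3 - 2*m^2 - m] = -21*m^2 - 4*m - 1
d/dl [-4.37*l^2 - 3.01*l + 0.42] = -8.74*l - 3.01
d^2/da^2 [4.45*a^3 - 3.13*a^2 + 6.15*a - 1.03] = 26.7*a - 6.26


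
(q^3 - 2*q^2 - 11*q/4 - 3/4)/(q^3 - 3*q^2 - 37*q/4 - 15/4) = (2*q^2 - 5*q - 3)/(2*q^2 - 7*q - 15)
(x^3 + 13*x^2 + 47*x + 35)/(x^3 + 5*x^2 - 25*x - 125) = (x^2 + 8*x + 7)/(x^2 - 25)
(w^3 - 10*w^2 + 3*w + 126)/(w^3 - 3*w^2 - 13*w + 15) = (w^2 - 13*w + 42)/(w^2 - 6*w + 5)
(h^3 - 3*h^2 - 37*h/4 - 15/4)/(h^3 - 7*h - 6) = (-4*h^3 + 12*h^2 + 37*h + 15)/(4*(-h^3 + 7*h + 6))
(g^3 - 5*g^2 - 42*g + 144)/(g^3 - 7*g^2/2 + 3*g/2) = 2*(g^2 - 2*g - 48)/(g*(2*g - 1))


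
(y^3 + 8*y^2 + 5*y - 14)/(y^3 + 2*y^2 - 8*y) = (y^3 + 8*y^2 + 5*y - 14)/(y*(y^2 + 2*y - 8))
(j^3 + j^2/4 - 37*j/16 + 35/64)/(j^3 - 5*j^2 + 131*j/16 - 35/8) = (16*j^2 + 24*j - 7)/(4*(4*j^2 - 15*j + 14))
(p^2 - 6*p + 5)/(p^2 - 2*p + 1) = (p - 5)/(p - 1)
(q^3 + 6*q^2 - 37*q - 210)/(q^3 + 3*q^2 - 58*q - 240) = (q^2 + q - 42)/(q^2 - 2*q - 48)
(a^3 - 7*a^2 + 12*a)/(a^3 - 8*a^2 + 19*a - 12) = a/(a - 1)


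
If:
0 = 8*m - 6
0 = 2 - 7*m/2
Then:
No Solution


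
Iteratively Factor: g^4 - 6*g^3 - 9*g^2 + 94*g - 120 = (g + 4)*(g^3 - 10*g^2 + 31*g - 30) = (g - 3)*(g + 4)*(g^2 - 7*g + 10) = (g - 3)*(g - 2)*(g + 4)*(g - 5)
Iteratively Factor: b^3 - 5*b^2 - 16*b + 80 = (b + 4)*(b^2 - 9*b + 20) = (b - 4)*(b + 4)*(b - 5)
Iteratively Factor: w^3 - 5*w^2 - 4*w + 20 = (w - 5)*(w^2 - 4) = (w - 5)*(w + 2)*(w - 2)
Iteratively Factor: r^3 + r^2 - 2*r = (r - 1)*(r^2 + 2*r) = (r - 1)*(r + 2)*(r)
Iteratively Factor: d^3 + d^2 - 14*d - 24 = (d + 2)*(d^2 - d - 12) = (d - 4)*(d + 2)*(d + 3)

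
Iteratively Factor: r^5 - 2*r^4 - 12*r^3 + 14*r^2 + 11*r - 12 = (r - 1)*(r^4 - r^3 - 13*r^2 + r + 12) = (r - 1)^2*(r^3 - 13*r - 12) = (r - 1)^2*(r + 1)*(r^2 - r - 12) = (r - 4)*(r - 1)^2*(r + 1)*(r + 3)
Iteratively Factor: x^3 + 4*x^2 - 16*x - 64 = (x + 4)*(x^2 - 16) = (x - 4)*(x + 4)*(x + 4)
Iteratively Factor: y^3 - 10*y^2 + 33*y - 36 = (y - 4)*(y^2 - 6*y + 9) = (y - 4)*(y - 3)*(y - 3)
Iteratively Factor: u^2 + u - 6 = (u - 2)*(u + 3)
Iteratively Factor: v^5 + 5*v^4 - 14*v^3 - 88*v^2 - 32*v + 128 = (v - 4)*(v^4 + 9*v^3 + 22*v^2 - 32) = (v - 4)*(v - 1)*(v^3 + 10*v^2 + 32*v + 32) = (v - 4)*(v - 1)*(v + 4)*(v^2 + 6*v + 8) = (v - 4)*(v - 1)*(v + 4)^2*(v + 2)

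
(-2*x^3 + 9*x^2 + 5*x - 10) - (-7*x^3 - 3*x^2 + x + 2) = 5*x^3 + 12*x^2 + 4*x - 12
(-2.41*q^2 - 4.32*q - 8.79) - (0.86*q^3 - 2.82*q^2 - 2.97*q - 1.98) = -0.86*q^3 + 0.41*q^2 - 1.35*q - 6.81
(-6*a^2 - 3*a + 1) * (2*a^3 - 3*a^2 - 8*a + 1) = -12*a^5 + 12*a^4 + 59*a^3 + 15*a^2 - 11*a + 1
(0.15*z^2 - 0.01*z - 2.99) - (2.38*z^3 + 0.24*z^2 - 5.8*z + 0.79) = -2.38*z^3 - 0.09*z^2 + 5.79*z - 3.78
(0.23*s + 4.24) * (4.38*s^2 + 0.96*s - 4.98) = 1.0074*s^3 + 18.792*s^2 + 2.925*s - 21.1152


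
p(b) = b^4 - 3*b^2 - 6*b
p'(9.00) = 2856.00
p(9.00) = 6264.00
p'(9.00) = 2856.00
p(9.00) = 6264.00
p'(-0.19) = -4.89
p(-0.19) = 1.03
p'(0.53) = -8.58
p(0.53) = -3.94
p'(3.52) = 147.34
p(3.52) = 95.23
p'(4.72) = 386.30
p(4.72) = 401.17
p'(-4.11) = -259.05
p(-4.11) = 259.33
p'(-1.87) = -20.94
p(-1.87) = 12.96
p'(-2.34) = -43.21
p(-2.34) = 27.60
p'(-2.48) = -52.13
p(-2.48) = 34.26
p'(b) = 4*b^3 - 6*b - 6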